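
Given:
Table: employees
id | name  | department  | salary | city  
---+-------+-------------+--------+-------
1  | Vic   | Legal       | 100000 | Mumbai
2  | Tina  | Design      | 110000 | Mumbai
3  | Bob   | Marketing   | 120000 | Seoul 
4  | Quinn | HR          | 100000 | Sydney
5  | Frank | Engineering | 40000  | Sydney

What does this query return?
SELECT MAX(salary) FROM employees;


Salaries: 100000, 110000, 120000, 100000, 40000
MAX = 120000

120000


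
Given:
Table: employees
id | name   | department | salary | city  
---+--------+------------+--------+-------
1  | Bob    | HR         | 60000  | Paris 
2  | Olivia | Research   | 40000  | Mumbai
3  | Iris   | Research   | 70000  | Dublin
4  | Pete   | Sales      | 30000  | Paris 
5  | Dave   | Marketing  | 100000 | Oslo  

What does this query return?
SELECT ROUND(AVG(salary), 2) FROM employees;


SUM(salary) = 300000
COUNT = 5
ROUND(AVG, 2) = ROUND(300000 / 5, 2) = 60000.0

60000.0


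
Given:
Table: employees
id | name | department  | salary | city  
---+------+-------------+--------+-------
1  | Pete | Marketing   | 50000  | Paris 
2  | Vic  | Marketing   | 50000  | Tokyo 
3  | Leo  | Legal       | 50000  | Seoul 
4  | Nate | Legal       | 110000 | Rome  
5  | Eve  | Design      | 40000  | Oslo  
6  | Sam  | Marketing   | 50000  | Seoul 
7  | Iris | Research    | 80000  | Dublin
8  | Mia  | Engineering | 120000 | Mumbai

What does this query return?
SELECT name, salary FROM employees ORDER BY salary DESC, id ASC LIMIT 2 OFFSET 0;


Sort by salary DESC (id ASC tiebreak), then skip 0 and take 2
Rows 1 through 2

2 rows:
Mia, 120000
Nate, 110000


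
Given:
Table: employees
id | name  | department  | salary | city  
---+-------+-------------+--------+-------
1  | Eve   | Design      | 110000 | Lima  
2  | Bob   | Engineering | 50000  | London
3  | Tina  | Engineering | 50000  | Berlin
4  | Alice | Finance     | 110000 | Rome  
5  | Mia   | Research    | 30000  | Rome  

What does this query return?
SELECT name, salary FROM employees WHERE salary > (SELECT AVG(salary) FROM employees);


Subquery: AVG(salary) = 70000.0
Filtering: salary > 70000.0
  Eve (110000) -> MATCH
  Alice (110000) -> MATCH


2 rows:
Eve, 110000
Alice, 110000


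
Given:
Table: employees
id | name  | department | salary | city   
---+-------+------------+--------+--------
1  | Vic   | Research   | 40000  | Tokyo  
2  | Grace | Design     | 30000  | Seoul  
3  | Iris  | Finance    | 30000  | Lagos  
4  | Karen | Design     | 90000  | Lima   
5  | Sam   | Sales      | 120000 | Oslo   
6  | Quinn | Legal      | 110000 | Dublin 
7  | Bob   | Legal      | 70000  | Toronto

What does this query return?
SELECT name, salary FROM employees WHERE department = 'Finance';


Filtering: department = 'Finance'
Matching rows: 1

1 rows:
Iris, 30000


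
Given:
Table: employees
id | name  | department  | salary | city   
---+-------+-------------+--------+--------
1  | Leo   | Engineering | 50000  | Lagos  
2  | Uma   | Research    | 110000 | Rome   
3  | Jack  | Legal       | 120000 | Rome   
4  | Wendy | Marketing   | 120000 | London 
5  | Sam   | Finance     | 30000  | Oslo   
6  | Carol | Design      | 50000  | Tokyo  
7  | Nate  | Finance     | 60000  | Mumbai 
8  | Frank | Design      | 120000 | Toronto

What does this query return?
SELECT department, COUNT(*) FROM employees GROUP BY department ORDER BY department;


Assigning each row to its department group:
  Leo -> Engineering
  Uma -> Research
  Jack -> Legal
  Wendy -> Marketing
  Sam -> Finance
  Carol -> Design
  Nate -> Finance
  Frank -> Design


6 groups:
Design, 2
Engineering, 1
Finance, 2
Legal, 1
Marketing, 1
Research, 1


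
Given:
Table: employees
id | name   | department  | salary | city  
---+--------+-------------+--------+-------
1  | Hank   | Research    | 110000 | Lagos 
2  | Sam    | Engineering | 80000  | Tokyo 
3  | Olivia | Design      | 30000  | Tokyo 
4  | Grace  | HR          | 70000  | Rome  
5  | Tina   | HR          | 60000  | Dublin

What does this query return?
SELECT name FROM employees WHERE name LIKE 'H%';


LIKE 'H%' matches names starting with 'H'
Matching: 1

1 rows:
Hank


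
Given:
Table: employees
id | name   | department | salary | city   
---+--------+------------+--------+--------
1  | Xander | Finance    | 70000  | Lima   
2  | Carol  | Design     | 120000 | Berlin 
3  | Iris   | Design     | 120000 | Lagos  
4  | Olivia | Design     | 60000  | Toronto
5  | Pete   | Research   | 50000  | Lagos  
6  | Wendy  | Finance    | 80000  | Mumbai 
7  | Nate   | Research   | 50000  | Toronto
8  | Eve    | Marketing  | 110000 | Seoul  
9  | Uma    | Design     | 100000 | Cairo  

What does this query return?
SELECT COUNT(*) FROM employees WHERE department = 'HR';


Counting rows where department = 'HR'


0


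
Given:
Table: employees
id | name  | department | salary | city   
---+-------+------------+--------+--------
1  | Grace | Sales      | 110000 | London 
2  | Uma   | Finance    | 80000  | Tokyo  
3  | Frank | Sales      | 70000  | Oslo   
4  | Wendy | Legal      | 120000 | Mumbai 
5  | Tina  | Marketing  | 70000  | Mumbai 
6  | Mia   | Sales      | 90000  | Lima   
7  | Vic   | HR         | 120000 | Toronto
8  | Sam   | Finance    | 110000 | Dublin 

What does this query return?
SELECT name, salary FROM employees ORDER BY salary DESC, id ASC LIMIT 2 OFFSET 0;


Sort by salary DESC (id ASC tiebreak), then skip 0 and take 2
Rows 1 through 2

2 rows:
Wendy, 120000
Vic, 120000


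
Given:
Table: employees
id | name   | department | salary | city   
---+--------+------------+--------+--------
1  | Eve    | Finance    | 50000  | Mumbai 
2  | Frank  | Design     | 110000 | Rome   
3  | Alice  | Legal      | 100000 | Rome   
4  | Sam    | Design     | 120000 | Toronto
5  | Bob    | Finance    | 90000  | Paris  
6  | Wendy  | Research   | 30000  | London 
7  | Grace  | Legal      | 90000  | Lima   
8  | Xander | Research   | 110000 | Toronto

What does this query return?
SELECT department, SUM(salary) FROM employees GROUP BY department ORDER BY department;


Summing salary within each department:
  Design: 110000 + 120000 = 230000
  Finance: 50000 + 90000 = 140000
  Legal: 100000 + 90000 = 190000
  Research: 30000 + 110000 = 140000


4 groups:
Design, 230000
Finance, 140000
Legal, 190000
Research, 140000


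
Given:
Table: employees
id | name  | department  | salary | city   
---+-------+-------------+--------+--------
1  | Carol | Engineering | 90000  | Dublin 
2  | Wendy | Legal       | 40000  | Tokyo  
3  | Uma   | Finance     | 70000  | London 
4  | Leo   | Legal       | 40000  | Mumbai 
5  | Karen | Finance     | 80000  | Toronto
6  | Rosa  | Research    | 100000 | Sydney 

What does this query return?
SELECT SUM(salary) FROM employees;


SUM(salary) = 90000 + 40000 + 70000 + 40000 + 80000 + 100000 = 420000

420000


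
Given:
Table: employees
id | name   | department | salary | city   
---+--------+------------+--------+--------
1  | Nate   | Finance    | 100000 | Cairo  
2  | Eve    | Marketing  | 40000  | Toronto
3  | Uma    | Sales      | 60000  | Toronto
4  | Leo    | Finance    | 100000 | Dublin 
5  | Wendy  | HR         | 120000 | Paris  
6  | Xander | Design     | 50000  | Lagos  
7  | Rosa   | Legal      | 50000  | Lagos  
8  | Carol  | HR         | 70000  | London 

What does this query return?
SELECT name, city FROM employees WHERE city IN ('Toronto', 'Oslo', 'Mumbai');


Filtering: city IN ('Toronto', 'Oslo', 'Mumbai')
Matching: 2 rows

2 rows:
Eve, Toronto
Uma, Toronto


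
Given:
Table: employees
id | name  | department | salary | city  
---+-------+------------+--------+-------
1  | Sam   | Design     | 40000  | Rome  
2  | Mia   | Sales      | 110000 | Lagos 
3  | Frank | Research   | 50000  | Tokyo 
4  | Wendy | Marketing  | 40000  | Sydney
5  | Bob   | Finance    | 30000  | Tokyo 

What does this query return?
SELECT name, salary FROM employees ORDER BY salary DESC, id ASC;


Sorting by salary DESC, then id ASC for ties

5 rows:
Mia, 110000
Frank, 50000
Sam, 40000
Wendy, 40000
Bob, 30000


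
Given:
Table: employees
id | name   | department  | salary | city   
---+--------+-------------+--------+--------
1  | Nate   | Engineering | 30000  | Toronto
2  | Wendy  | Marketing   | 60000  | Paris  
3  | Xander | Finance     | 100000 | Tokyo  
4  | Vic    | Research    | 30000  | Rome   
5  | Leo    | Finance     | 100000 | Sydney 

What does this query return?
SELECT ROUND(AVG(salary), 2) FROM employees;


SUM(salary) = 320000
COUNT = 5
ROUND(AVG, 2) = ROUND(320000 / 5, 2) = 64000.0

64000.0


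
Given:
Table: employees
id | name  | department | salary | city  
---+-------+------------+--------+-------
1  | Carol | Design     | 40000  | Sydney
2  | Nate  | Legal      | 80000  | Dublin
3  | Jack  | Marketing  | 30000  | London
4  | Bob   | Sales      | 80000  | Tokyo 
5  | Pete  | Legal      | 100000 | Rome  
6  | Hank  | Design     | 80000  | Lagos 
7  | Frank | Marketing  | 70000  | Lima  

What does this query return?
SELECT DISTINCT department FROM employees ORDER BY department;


All 'department' values (row order): Design, Legal, Marketing, Sales, Legal, Design, Marketing
Removing duplicates leaves 4 unique value(s).

4 values:
Design
Legal
Marketing
Sales


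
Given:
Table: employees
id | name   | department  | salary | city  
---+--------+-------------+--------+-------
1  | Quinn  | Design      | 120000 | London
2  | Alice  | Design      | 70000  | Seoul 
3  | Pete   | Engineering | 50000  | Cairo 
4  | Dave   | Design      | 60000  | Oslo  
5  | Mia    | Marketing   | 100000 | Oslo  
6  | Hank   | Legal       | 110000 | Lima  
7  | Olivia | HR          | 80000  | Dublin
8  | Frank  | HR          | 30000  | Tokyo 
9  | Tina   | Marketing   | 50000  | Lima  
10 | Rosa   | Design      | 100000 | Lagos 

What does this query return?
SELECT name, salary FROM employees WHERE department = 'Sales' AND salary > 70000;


Filtering: department = 'Sales' AND salary > 70000
Matching: 0 rows

Empty result set (0 rows)


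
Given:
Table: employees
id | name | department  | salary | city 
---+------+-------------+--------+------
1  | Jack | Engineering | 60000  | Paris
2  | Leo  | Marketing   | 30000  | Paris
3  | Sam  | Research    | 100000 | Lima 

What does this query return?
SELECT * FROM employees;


SELECT * returns all 3 rows with all columns

3 rows:
1, Jack, Engineering, 60000, Paris
2, Leo, Marketing, 30000, Paris
3, Sam, Research, 100000, Lima


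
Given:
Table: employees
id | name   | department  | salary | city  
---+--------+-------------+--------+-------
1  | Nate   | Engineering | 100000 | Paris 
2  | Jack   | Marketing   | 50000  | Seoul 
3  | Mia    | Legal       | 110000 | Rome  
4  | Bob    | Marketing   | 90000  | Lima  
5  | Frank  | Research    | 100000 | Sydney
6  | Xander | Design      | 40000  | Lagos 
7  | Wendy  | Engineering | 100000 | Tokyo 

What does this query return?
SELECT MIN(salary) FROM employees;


Salaries: 100000, 50000, 110000, 90000, 100000, 40000, 100000
MIN = 40000

40000


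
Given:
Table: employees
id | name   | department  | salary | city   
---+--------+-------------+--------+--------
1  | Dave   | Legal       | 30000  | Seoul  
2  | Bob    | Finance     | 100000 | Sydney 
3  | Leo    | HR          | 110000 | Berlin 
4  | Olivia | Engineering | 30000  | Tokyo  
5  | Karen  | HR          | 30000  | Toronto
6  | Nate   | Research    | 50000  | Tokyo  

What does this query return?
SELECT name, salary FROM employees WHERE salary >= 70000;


Filtering: salary >= 70000
Matching: 2 rows

2 rows:
Bob, 100000
Leo, 110000


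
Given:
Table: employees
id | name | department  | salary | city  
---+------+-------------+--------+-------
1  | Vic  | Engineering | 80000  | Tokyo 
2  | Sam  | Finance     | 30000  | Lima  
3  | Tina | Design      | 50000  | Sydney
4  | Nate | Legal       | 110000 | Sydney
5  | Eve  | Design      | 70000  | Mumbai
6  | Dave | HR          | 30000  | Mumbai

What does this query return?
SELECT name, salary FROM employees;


Projecting columns: name, salary

6 rows:
Vic, 80000
Sam, 30000
Tina, 50000
Nate, 110000
Eve, 70000
Dave, 30000


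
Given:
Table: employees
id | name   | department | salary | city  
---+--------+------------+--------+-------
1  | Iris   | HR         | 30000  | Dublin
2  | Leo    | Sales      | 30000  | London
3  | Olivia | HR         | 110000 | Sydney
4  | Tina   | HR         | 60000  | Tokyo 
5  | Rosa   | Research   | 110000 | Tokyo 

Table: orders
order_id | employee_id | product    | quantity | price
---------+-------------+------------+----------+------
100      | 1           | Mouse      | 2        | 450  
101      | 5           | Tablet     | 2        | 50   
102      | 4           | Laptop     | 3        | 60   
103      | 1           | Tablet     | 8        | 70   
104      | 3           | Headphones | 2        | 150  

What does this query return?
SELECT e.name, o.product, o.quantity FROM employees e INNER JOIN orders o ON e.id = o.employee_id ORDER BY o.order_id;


Joining employees.id = orders.employee_id:
  employee Iris (id=1) -> order Mouse
  employee Rosa (id=5) -> order Tablet
  employee Tina (id=4) -> order Laptop
  employee Iris (id=1) -> order Tablet
  employee Olivia (id=3) -> order Headphones


5 rows:
Iris, Mouse, 2
Rosa, Tablet, 2
Tina, Laptop, 3
Iris, Tablet, 8
Olivia, Headphones, 2


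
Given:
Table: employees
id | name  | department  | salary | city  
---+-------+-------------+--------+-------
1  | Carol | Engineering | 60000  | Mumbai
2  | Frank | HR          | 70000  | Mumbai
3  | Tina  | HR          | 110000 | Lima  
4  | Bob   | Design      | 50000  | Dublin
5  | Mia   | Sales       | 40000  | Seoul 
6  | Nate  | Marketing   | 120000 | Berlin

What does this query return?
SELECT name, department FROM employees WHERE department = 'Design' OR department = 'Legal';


Filtering: department = 'Design' OR 'Legal'
Matching: 1 rows

1 rows:
Bob, Design


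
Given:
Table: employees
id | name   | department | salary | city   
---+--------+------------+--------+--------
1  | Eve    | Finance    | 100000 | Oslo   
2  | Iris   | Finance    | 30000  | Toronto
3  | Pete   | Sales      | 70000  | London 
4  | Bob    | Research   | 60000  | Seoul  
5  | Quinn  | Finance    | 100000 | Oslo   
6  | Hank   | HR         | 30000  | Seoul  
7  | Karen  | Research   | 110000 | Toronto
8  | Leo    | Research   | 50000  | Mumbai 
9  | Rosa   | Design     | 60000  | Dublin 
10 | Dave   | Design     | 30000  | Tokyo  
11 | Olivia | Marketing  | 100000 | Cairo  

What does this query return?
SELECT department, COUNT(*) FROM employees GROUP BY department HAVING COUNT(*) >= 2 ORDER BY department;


Groups with count >= 2:
  Design: 2 -> PASS
  Finance: 3 -> PASS
  Research: 3 -> PASS
  HR: 1 -> filtered out
  Marketing: 1 -> filtered out
  Sales: 1 -> filtered out


3 groups:
Design, 2
Finance, 3
Research, 3


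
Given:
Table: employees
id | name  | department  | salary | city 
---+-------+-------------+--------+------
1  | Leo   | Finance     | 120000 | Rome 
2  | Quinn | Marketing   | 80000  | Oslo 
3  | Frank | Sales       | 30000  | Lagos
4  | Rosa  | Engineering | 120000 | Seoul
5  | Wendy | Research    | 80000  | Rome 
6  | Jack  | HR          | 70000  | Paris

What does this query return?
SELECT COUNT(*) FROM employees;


COUNT(*) counts all rows

6


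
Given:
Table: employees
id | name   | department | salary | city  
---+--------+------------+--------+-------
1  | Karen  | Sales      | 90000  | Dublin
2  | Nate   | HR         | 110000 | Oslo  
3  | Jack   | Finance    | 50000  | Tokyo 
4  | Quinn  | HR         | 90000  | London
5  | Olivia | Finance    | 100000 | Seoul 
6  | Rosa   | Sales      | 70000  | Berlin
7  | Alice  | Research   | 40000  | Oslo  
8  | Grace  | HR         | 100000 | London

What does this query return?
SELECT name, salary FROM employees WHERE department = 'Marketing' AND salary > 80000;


Filtering: department = 'Marketing' AND salary > 80000
Matching: 0 rows

Empty result set (0 rows)


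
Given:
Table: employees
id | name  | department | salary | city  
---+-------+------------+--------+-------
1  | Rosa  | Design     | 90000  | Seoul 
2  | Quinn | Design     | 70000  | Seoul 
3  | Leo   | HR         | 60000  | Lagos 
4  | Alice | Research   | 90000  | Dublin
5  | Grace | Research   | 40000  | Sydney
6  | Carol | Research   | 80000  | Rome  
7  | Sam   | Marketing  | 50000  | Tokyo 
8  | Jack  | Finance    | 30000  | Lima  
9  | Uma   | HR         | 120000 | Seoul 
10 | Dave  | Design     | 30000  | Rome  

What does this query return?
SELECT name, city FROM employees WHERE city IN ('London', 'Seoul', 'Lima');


Filtering: city IN ('London', 'Seoul', 'Lima')
Matching: 4 rows

4 rows:
Rosa, Seoul
Quinn, Seoul
Jack, Lima
Uma, Seoul


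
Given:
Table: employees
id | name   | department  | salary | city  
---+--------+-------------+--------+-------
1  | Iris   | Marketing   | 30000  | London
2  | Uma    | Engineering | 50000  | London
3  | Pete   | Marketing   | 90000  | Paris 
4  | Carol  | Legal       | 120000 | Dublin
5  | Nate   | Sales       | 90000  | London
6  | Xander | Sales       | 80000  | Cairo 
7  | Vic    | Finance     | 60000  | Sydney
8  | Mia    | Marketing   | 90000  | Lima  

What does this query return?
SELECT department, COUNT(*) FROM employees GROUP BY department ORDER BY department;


Assigning each row to its department group:
  Iris -> Marketing
  Uma -> Engineering
  Pete -> Marketing
  Carol -> Legal
  Nate -> Sales
  Xander -> Sales
  Vic -> Finance
  Mia -> Marketing


5 groups:
Engineering, 1
Finance, 1
Legal, 1
Marketing, 3
Sales, 2


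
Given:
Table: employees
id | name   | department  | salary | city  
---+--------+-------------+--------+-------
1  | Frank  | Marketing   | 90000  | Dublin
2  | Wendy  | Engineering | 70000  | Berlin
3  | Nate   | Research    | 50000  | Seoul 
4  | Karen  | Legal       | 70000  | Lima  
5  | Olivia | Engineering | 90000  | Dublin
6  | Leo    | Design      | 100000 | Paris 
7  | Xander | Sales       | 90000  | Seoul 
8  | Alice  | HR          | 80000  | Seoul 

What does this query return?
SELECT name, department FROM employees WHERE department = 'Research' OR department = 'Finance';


Filtering: department = 'Research' OR 'Finance'
Matching: 1 rows

1 rows:
Nate, Research


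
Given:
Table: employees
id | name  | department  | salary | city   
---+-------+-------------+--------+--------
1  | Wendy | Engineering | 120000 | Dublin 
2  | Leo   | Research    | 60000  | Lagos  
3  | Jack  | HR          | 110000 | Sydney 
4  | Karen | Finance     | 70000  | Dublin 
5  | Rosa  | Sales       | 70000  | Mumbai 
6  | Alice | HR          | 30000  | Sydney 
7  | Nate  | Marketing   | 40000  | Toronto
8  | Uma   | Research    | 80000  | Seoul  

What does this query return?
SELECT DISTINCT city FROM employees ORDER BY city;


All 'city' values (row order): Dublin, Lagos, Sydney, Dublin, Mumbai, Sydney, Toronto, Seoul
Removing duplicates leaves 6 unique value(s).

6 values:
Dublin
Lagos
Mumbai
Seoul
Sydney
Toronto


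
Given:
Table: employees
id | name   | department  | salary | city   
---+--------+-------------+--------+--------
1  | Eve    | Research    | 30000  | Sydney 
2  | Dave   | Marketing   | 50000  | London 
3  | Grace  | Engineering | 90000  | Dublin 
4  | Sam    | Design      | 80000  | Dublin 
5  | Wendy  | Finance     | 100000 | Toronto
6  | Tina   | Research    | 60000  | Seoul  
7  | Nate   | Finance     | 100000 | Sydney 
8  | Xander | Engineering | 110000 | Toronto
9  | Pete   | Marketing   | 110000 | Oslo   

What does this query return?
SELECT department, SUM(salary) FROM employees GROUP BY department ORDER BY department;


Summing salary within each department:
  Design: 80000 = 80000
  Engineering: 90000 + 110000 = 200000
  Finance: 100000 + 100000 = 200000
  Marketing: 50000 + 110000 = 160000
  Research: 30000 + 60000 = 90000


5 groups:
Design, 80000
Engineering, 200000
Finance, 200000
Marketing, 160000
Research, 90000


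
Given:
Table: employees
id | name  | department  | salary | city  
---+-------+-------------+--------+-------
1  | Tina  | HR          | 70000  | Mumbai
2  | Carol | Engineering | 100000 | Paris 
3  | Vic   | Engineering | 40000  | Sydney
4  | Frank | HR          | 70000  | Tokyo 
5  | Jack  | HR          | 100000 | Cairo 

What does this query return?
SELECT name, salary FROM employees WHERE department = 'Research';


Filtering: department = 'Research'
Matching rows: 0

Empty result set (0 rows)


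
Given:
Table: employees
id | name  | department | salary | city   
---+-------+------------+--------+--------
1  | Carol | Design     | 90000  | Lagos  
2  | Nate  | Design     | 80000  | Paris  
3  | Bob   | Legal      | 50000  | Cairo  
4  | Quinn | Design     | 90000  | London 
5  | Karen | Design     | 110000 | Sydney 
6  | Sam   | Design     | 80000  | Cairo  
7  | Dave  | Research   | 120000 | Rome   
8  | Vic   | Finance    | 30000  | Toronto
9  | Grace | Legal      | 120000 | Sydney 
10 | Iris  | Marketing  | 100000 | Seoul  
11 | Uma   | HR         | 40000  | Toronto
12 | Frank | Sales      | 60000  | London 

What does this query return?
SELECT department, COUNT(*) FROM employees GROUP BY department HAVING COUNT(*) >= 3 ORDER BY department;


Groups with count >= 3:
  Design: 5 -> PASS
  Finance: 1 -> filtered out
  HR: 1 -> filtered out
  Legal: 2 -> filtered out
  Marketing: 1 -> filtered out
  Research: 1 -> filtered out
  Sales: 1 -> filtered out


1 groups:
Design, 5


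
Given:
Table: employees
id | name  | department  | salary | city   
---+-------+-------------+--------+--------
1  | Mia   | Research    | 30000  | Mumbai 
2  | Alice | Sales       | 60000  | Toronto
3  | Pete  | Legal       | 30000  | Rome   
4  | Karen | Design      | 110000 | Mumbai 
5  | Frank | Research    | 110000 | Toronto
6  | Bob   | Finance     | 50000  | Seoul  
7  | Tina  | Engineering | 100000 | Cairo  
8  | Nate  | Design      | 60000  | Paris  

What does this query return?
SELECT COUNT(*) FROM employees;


COUNT(*) counts all rows

8


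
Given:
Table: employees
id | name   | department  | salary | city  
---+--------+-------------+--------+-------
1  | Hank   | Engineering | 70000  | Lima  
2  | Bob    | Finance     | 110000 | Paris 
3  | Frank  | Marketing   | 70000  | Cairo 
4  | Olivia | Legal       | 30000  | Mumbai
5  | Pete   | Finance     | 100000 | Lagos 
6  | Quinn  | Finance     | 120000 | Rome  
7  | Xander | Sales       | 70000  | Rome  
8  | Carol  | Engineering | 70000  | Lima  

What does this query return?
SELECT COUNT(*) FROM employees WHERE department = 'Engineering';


Counting rows where department = 'Engineering'
  Hank -> MATCH
  Carol -> MATCH


2


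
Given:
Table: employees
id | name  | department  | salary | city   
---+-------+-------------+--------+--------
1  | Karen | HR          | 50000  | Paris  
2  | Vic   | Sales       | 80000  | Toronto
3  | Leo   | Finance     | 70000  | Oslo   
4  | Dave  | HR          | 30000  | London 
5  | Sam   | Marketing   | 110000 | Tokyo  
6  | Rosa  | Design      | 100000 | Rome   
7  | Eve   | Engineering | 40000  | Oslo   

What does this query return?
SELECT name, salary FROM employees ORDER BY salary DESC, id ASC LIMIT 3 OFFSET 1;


Sort by salary DESC (id ASC tiebreak), then skip 1 and take 3
Rows 2 through 4

3 rows:
Rosa, 100000
Vic, 80000
Leo, 70000


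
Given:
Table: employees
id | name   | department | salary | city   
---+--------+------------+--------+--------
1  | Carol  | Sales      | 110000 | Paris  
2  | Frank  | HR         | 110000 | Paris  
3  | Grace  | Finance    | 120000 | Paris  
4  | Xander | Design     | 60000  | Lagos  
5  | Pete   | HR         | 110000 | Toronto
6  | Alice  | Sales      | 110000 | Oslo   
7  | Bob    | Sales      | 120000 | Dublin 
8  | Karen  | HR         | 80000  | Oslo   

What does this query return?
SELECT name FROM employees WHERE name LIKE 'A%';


LIKE 'A%' matches names starting with 'A'
Matching: 1

1 rows:
Alice


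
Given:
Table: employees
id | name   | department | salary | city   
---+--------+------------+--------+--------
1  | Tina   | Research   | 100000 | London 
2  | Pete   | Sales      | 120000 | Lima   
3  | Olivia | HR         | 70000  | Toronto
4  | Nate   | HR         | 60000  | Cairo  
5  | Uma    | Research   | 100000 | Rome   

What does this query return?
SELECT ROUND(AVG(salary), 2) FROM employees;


SUM(salary) = 450000
COUNT = 5
ROUND(AVG, 2) = ROUND(450000 / 5, 2) = 90000.0

90000.0


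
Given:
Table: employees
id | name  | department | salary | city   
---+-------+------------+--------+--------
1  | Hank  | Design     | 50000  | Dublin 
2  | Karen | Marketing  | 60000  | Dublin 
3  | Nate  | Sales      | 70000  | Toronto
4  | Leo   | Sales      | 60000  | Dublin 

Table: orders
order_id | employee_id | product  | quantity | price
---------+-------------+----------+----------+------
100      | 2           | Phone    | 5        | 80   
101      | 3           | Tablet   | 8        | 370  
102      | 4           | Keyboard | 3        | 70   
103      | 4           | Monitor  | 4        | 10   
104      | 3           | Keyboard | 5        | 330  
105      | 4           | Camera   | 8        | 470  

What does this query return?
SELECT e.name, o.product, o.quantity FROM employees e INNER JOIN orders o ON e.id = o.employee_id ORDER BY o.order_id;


Joining employees.id = orders.employee_id:
  employee Karen (id=2) -> order Phone
  employee Nate (id=3) -> order Tablet
  employee Leo (id=4) -> order Keyboard
  employee Leo (id=4) -> order Monitor
  employee Nate (id=3) -> order Keyboard
  employee Leo (id=4) -> order Camera


6 rows:
Karen, Phone, 5
Nate, Tablet, 8
Leo, Keyboard, 3
Leo, Monitor, 4
Nate, Keyboard, 5
Leo, Camera, 8


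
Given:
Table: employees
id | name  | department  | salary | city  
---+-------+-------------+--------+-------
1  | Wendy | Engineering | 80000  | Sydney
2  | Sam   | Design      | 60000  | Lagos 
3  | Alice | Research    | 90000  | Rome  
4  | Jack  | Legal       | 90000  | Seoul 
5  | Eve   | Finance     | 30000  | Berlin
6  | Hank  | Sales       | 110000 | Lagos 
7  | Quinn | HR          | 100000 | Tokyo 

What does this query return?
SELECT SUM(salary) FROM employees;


SUM(salary) = 80000 + 60000 + 90000 + 90000 + 30000 + 110000 + 100000 = 560000

560000


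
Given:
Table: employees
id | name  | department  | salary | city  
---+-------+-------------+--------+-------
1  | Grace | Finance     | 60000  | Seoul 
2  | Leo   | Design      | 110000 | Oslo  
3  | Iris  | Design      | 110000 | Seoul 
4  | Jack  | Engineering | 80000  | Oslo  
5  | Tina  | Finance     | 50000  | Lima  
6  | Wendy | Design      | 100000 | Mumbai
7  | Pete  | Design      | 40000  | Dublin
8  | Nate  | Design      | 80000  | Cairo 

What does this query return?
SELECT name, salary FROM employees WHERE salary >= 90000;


Filtering: salary >= 90000
Matching: 3 rows

3 rows:
Leo, 110000
Iris, 110000
Wendy, 100000


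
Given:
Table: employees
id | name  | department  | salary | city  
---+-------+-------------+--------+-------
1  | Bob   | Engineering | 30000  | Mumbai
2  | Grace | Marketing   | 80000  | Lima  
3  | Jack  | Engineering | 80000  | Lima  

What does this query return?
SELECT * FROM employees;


SELECT * returns all 3 rows with all columns

3 rows:
1, Bob, Engineering, 30000, Mumbai
2, Grace, Marketing, 80000, Lima
3, Jack, Engineering, 80000, Lima


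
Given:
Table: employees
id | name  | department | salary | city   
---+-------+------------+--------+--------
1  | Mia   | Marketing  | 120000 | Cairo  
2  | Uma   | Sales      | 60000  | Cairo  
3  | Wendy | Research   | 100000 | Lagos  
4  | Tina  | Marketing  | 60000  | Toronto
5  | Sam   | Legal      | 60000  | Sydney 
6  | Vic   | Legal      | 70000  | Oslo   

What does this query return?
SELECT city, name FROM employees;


Projecting columns: city, name

6 rows:
Cairo, Mia
Cairo, Uma
Lagos, Wendy
Toronto, Tina
Sydney, Sam
Oslo, Vic


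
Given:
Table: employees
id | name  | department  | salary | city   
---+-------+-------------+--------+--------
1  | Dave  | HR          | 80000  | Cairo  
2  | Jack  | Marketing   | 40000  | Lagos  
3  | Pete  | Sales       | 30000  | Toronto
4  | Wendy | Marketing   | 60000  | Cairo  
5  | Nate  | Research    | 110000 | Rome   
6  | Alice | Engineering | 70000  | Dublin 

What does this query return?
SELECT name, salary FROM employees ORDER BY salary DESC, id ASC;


Sorting by salary DESC, then id ASC for ties

6 rows:
Nate, 110000
Dave, 80000
Alice, 70000
Wendy, 60000
Jack, 40000
Pete, 30000


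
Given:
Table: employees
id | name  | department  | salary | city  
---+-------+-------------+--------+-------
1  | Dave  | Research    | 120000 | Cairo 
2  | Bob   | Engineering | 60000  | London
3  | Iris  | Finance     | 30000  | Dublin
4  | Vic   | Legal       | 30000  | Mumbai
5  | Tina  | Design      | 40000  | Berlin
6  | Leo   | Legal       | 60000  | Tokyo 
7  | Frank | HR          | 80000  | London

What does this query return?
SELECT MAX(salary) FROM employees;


Salaries: 120000, 60000, 30000, 30000, 40000, 60000, 80000
MAX = 120000

120000


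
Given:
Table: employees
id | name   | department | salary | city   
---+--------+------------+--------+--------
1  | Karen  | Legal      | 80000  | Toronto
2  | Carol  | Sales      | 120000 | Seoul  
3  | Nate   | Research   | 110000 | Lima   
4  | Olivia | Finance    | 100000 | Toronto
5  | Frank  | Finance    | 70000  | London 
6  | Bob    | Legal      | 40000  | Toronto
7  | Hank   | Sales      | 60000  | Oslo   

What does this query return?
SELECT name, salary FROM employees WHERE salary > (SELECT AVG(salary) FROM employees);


Subquery: AVG(salary) = 82857.14
Filtering: salary > 82857.14
  Carol (120000) -> MATCH
  Nate (110000) -> MATCH
  Olivia (100000) -> MATCH


3 rows:
Carol, 120000
Nate, 110000
Olivia, 100000


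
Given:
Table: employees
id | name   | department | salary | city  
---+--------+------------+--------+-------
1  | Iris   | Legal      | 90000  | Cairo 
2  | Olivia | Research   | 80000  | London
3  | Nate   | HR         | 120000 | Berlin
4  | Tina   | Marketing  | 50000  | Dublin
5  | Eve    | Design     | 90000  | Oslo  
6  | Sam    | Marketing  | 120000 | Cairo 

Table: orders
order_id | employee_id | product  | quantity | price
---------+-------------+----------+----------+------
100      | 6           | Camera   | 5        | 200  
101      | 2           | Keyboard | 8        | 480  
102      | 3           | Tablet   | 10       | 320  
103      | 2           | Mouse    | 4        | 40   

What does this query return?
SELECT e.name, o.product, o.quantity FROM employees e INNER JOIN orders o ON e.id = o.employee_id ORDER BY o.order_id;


Joining employees.id = orders.employee_id:
  employee Sam (id=6) -> order Camera
  employee Olivia (id=2) -> order Keyboard
  employee Nate (id=3) -> order Tablet
  employee Olivia (id=2) -> order Mouse


4 rows:
Sam, Camera, 5
Olivia, Keyboard, 8
Nate, Tablet, 10
Olivia, Mouse, 4


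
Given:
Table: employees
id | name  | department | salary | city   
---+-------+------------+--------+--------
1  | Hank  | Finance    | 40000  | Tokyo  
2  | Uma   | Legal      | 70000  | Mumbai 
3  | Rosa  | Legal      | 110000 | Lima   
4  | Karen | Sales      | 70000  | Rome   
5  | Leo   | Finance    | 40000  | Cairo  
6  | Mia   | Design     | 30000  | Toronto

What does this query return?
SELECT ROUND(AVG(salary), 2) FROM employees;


SUM(salary) = 360000
COUNT = 6
ROUND(AVG, 2) = ROUND(360000 / 6, 2) = 60000.0

60000.0


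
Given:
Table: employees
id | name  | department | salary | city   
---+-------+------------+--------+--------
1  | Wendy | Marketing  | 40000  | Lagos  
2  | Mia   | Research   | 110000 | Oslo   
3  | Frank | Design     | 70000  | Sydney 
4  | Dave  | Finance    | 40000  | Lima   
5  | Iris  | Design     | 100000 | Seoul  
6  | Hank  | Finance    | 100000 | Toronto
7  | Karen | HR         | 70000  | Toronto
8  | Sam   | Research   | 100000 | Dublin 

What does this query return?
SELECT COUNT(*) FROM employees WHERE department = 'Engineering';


Counting rows where department = 'Engineering'


0


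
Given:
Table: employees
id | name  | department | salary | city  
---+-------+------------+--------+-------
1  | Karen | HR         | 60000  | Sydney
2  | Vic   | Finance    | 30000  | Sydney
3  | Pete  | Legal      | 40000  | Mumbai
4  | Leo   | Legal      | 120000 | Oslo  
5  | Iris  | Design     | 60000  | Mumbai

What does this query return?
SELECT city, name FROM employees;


Projecting columns: city, name

5 rows:
Sydney, Karen
Sydney, Vic
Mumbai, Pete
Oslo, Leo
Mumbai, Iris


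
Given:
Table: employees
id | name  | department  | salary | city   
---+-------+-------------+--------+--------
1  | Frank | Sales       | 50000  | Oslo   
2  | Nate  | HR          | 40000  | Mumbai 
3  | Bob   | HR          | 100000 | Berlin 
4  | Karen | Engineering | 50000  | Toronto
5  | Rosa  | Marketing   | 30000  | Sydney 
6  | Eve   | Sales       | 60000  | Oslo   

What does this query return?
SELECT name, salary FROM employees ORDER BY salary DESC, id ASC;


Sorting by salary DESC, then id ASC for ties

6 rows:
Bob, 100000
Eve, 60000
Frank, 50000
Karen, 50000
Nate, 40000
Rosa, 30000


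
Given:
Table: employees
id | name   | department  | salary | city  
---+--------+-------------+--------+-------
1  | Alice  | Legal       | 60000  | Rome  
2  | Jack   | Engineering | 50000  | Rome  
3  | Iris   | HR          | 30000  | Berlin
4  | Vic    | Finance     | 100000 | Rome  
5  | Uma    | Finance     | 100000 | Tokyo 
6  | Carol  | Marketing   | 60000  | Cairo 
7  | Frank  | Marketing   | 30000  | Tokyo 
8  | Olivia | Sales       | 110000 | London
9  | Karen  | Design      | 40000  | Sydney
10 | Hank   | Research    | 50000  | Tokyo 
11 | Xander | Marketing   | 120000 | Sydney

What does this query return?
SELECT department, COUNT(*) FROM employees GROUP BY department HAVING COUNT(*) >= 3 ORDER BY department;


Groups with count >= 3:
  Marketing: 3 -> PASS
  Design: 1 -> filtered out
  Engineering: 1 -> filtered out
  Finance: 2 -> filtered out
  HR: 1 -> filtered out
  Legal: 1 -> filtered out
  Research: 1 -> filtered out
  Sales: 1 -> filtered out


1 groups:
Marketing, 3


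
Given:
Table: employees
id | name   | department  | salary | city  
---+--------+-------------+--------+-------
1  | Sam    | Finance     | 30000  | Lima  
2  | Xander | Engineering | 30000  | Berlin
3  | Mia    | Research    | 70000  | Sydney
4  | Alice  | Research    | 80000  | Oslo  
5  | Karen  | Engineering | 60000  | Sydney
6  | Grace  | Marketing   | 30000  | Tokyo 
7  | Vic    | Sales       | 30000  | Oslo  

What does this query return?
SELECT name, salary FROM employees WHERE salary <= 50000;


Filtering: salary <= 50000
Matching: 4 rows

4 rows:
Sam, 30000
Xander, 30000
Grace, 30000
Vic, 30000


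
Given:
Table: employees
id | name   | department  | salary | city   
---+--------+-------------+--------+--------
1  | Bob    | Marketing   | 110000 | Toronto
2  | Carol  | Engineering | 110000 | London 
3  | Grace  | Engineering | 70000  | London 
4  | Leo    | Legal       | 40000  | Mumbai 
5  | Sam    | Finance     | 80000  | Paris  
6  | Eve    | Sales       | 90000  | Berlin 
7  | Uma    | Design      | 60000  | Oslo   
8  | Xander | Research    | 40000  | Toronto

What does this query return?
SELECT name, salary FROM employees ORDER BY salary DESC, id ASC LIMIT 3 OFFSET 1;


Sort by salary DESC (id ASC tiebreak), then skip 1 and take 3
Rows 2 through 4

3 rows:
Carol, 110000
Eve, 90000
Sam, 80000


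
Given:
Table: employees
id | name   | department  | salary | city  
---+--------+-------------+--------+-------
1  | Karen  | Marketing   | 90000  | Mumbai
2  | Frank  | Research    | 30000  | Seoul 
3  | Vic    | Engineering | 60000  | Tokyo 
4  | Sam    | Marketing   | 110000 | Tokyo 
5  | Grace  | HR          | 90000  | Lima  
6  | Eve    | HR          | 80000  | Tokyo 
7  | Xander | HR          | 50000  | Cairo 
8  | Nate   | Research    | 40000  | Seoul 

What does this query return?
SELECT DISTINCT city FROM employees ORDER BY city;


All 'city' values (row order): Mumbai, Seoul, Tokyo, Tokyo, Lima, Tokyo, Cairo, Seoul
Removing duplicates leaves 5 unique value(s).

5 values:
Cairo
Lima
Mumbai
Seoul
Tokyo


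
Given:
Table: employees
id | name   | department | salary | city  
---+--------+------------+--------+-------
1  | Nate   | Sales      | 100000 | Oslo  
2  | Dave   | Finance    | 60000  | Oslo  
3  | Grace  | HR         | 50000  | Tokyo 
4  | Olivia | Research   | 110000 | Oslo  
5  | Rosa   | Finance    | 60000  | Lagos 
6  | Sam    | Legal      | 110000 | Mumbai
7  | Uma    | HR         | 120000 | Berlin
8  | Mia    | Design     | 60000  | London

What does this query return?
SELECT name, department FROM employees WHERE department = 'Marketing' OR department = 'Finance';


Filtering: department = 'Marketing' OR 'Finance'
Matching: 2 rows

2 rows:
Dave, Finance
Rosa, Finance


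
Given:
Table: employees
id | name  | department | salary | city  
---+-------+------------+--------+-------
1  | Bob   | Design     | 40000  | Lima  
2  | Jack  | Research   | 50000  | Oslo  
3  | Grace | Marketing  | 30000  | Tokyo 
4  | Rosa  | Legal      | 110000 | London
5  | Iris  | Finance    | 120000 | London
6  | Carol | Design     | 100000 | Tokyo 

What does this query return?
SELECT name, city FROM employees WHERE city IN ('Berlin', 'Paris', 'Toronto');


Filtering: city IN ('Berlin', 'Paris', 'Toronto')
Matching: 0 rows

Empty result set (0 rows)


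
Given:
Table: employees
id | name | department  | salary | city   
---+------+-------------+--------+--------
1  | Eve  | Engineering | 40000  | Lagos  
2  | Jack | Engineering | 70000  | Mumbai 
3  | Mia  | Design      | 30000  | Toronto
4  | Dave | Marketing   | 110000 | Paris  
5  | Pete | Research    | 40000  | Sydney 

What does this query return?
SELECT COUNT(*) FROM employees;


COUNT(*) counts all rows

5


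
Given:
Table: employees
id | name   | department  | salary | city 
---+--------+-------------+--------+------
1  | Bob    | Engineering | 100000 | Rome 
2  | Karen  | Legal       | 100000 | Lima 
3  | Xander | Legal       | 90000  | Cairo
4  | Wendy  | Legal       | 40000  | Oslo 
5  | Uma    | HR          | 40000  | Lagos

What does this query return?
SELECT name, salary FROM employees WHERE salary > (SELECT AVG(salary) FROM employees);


Subquery: AVG(salary) = 74000.0
Filtering: salary > 74000.0
  Bob (100000) -> MATCH
  Karen (100000) -> MATCH
  Xander (90000) -> MATCH


3 rows:
Bob, 100000
Karen, 100000
Xander, 90000


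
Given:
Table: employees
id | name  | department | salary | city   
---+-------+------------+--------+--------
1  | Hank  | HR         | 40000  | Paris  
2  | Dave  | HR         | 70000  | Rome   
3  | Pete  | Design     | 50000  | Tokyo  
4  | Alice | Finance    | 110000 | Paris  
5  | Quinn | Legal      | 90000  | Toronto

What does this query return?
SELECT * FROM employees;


SELECT * returns all 5 rows with all columns

5 rows:
1, Hank, HR, 40000, Paris
2, Dave, HR, 70000, Rome
3, Pete, Design, 50000, Tokyo
4, Alice, Finance, 110000, Paris
5, Quinn, Legal, 90000, Toronto


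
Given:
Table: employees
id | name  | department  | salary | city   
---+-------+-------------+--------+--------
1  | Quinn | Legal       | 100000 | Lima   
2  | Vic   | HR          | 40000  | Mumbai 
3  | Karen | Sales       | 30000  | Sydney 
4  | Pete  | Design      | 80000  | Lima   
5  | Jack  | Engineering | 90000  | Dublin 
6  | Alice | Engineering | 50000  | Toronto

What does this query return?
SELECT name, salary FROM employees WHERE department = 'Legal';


Filtering: department = 'Legal'
Matching rows: 1

1 rows:
Quinn, 100000


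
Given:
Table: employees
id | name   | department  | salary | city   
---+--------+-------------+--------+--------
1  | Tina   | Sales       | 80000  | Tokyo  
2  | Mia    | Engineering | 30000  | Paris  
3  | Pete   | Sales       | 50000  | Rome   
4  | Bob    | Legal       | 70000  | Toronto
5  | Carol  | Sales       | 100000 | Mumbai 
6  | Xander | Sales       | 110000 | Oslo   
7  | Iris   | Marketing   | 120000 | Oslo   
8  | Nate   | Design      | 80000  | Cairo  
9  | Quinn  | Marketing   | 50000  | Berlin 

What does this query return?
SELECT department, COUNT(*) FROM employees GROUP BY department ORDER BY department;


Assigning each row to its department group:
  Tina -> Sales
  Mia -> Engineering
  Pete -> Sales
  Bob -> Legal
  Carol -> Sales
  Xander -> Sales
  Iris -> Marketing
  Nate -> Design
  Quinn -> Marketing


5 groups:
Design, 1
Engineering, 1
Legal, 1
Marketing, 2
Sales, 4
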